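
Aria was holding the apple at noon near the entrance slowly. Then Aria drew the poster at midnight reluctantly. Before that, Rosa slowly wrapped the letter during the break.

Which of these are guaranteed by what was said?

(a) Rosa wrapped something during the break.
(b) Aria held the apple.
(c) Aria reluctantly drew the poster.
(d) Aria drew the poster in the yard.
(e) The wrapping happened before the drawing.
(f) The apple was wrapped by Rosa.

(a), (b), (c), (e)

(a) Entailed — the original entails any weakening of itself; this just drops 'slowly' and generalizes the patient.
(b) Entailed — 'hold' is an activity; 'was holding' entails that some holding happened, so 'held' holds.
(c) Entailed — this follows by dropping conjuncts from the drawing event's description.
(d) Not entailed — 'in the yard' adds information not in the original event.
(e) Entailed — the narrative places the wrapping before the drawing.
(f) Not entailed — Rosa wrapped the letter, not the apple; the apple belongs to the holding event.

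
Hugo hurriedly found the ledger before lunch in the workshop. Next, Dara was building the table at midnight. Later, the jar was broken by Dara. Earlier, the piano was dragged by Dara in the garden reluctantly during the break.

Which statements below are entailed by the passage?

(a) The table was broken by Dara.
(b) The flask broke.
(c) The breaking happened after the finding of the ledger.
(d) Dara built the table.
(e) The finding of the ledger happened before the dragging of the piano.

(c)

(a) Not entailed — Dara broke the jar, not the table; the table belongs to the building event.
(b) Not entailed — the jar is what broke, not the flask.
(c) Entailed — the narrative places the finding before the breaking.
(d) Not entailed — 'was building' is progressive on an accomplishment; it does not entail the completed 'built'.
(e) Not entailed — the narrative doesn't order the finding relative to the dragging.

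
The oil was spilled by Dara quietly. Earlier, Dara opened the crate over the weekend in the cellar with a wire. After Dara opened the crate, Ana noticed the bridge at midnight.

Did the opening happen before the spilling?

yes

The narrative orders the opening before the spilling.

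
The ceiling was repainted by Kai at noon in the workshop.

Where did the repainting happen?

'in the workshop' marks the location of the repainting event.

in the workshop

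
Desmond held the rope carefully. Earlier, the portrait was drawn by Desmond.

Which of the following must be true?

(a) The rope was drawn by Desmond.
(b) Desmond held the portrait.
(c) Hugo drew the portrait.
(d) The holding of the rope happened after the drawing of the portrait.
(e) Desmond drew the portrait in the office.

(a) Not entailed — Desmond drew the portrait, not the rope; the rope belongs to the holding event.
(b) Not entailed — Desmond held the rope, not the portrait; the portrait belongs to the drawing event.
(c) Not entailed — the passage has Desmond drawing the portrait, not Hugo.
(d) Entailed — the narrative places the drawing before the holding.
(e) Not entailed — 'in the office' adds information not in the original event.

(d)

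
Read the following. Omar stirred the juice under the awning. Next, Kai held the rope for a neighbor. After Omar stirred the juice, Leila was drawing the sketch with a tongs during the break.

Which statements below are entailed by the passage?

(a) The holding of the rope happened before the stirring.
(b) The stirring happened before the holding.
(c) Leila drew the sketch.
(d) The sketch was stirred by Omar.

(b)

(a) Not entailed — the narrative places the stirring before the holding, not after.
(b) Entailed — the narrative places the stirring before the holding.
(c) Not entailed — 'was drawing' is progressive on an accomplishment; it does not entail the completed 'drew'.
(d) Not entailed — Omar stirred the juice, not the sketch; the sketch belongs to the drawing event.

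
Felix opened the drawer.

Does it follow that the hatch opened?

Nothing is said about any hatch; only the drawer is affected.

no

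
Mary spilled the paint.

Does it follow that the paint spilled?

'Mary spilled the paint' is the causative; it entails the inchoative 'the paint spilled'.

yes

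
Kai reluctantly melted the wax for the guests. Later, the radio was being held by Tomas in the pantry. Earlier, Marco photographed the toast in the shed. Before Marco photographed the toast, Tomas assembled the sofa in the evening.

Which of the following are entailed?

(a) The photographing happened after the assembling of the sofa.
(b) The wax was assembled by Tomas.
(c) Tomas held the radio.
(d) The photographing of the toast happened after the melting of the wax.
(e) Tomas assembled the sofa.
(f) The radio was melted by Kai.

(a), (c), (e)

(a) Entailed — the narrative places the assembling before the photographing.
(b) Not entailed — Tomas assembled the sofa, not the wax; the wax belongs to the melting event.
(c) Entailed — 'hold' is an activity; 'was holding' entails that some holding happened, so 'held' holds.
(d) Not entailed — the narrative doesn't order the melting relative to the photographing.
(e) Entailed — every conjunct here is already in the original assembling event.
(f) Not entailed — Kai melted the wax, not the radio; the radio belongs to the holding event.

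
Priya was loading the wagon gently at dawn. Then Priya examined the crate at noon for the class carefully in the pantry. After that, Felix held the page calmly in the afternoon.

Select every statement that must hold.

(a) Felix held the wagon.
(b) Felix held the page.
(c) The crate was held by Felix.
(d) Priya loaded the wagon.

(a) Not entailed — Felix held the page, not the wagon; the wagon belongs to the loading event.
(b) Entailed — every conjunct here is already in the original holding event.
(c) Not entailed — Felix held the page, not the crate; the crate belongs to the examining event.
(d) Not entailed — 'was loading' is progressive on an accomplishment; it does not entail the completed 'loaded'.

(b)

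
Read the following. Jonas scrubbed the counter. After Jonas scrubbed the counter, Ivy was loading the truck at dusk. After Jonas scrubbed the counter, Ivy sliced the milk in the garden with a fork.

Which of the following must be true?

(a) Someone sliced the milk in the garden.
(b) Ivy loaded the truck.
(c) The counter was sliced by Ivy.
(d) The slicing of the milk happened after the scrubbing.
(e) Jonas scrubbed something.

(a), (d), (e)

(a) Entailed — this follows by dropping conjuncts from the slicing event's description.
(b) Not entailed — 'was loading' is progressive on an accomplishment; it does not entail the completed 'loaded'.
(c) Not entailed — Ivy sliced the milk, not the counter; the counter belongs to the scrubbing event.
(d) Entailed — the narrative places the scrubbing before the slicing.
(e) Entailed — every conjunct here is already in the original scrubbing event.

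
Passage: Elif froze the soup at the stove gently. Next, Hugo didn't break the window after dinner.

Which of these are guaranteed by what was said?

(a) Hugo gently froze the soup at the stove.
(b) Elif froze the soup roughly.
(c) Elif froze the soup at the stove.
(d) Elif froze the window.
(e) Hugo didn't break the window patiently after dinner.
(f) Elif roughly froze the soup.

(a) Not entailed — the passage has Elif freezing the soup, not Hugo.
(b) Not entailed — 'roughly' adds a manner not in (and inconsistent with) the original.
(c) Entailed — the original entails any weakening of itself; this just drops 'gently'.
(d) Not entailed — Elif froze the soup, not the window; the window belongs to the breaking event.
(e) Entailed — under negation, adding a further restriction is entailed: if no such breaking event occurred, none occurred patiently either.
(f) Not entailed — 'roughly' adds a manner not in (and inconsistent with) the original.

(c), (e)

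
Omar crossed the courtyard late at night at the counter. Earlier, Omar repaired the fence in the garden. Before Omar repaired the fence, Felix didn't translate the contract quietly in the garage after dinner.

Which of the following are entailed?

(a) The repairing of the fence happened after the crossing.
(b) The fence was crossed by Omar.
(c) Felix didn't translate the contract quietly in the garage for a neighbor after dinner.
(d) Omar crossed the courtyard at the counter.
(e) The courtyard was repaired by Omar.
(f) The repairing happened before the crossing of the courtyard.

(a) Not entailed — the narrative places the repairing before the crossing, not after.
(b) Not entailed — Omar crossed the courtyard, not the fence; the fence belongs to the repairing event.
(c) Entailed — under negation, adding a further restriction is entailed: if no such translating event occurred, none occurred for a neighbor either.
(d) Entailed — dropping 'late at night' leaves a sub-description the original still satisfies.
(e) Not entailed — Omar repaired the fence, not the courtyard; the courtyard belongs to the crossing event.
(f) Entailed — the narrative places the repairing before the crossing.

(c), (d), (f)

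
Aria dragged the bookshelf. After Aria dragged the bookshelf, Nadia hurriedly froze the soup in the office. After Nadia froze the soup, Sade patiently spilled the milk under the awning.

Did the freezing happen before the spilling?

yes

The narrative orders the freezing before the spilling.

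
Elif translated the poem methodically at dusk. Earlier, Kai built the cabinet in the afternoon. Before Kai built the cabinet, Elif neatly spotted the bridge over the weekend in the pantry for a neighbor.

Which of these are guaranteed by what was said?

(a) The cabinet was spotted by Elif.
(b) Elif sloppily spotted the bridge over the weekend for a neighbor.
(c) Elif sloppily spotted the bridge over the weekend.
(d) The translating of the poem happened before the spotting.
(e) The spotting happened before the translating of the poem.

(a) Not entailed — Elif spotted the bridge, not the cabinet; the cabinet belongs to the building event.
(b) Not entailed — 'sloppily' adds a manner not in (and inconsistent with) the original.
(c) Not entailed — 'sloppily' adds a manner not in (and inconsistent with) the original.
(d) Not entailed — the narrative places the spotting before the translating, not after.
(e) Entailed — the narrative places the spotting before the translating.

(e)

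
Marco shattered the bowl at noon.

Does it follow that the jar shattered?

Nothing is said about any jar; only the bowl is affected.

no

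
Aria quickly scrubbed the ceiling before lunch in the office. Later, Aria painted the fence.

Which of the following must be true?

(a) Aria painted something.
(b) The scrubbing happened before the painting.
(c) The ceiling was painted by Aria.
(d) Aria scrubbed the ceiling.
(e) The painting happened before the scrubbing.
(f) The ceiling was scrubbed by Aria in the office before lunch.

(a), (b), (d), (f)

(a) Entailed — generalizing the patient leaves a sub-description the original still satisfies.
(b) Entailed — the narrative places the scrubbing before the painting.
(c) Not entailed — Aria painted the fence, not the ceiling; the ceiling belongs to the scrubbing event.
(d) Entailed — this follows by dropping conjuncts from the scrubbing event's description.
(e) Not entailed — the narrative places the scrubbing before the painting, not after.
(f) Entailed — the original entails any weakening of itself; this just drops 'quickly'.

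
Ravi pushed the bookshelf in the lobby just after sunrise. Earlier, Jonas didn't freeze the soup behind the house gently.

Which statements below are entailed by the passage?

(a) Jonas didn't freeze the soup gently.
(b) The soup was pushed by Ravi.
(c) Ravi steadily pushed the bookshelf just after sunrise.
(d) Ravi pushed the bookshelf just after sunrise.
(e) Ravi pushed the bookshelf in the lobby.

(a) Not entailed — dropping 'behind the house' under negation is not valid — the original leaves open that Jonas froze the soup some other way.
(b) Not entailed — Ravi pushed the bookshelf, not the soup; the soup belongs to the freezing event.
(c) Not entailed — 'steadily' adds information not in the original event.
(d) Entailed — every conjunct here is already in the original pushing event.
(e) Entailed — the original entails any weakening of itself; this just drops 'just after sunrise'.

(d), (e)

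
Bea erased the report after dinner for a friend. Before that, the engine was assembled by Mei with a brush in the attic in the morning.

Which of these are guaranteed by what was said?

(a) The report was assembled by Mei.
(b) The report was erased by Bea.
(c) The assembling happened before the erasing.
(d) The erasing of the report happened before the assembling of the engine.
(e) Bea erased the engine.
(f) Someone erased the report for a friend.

(a) Not entailed — Mei assembled the engine, not the report; the report belongs to the erasing event.
(b) Entailed — every conjunct here is already in the original erasing event.
(c) Entailed — the narrative places the assembling before the erasing.
(d) Not entailed — the narrative places the assembling before the erasing, not after.
(e) Not entailed — Bea erased the report, not the engine; the engine belongs to the assembling event.
(f) Entailed — this follows by dropping conjuncts from the erasing event's description.

(b), (c), (f)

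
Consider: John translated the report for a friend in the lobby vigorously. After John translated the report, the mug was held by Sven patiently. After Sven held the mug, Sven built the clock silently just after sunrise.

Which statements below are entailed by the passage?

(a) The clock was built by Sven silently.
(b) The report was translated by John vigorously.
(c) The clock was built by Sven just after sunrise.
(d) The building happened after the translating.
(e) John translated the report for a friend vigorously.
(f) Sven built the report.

(a), (b), (c), (d), (e)

(a) Entailed — dropping 'just after sunrise' leaves a sub-description the original still satisfies.
(b) Entailed — this follows by dropping conjuncts from the translating event's description.
(c) Entailed — every conjunct here is already in the original building event.
(d) Entailed — the narrative places the translating before the building.
(e) Entailed — the original entails any weakening of itself; this just drops 'in the lobby'.
(f) Not entailed — Sven built the clock, not the report; the report belongs to the translating event.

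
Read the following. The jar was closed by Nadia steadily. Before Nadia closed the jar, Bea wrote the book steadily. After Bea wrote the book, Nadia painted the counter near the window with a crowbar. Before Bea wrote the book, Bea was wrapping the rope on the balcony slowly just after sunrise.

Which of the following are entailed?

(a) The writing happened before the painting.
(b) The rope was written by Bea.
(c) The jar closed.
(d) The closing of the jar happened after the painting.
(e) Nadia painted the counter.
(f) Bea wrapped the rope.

(a), (c), (e)

(a) Entailed — the narrative places the writing before the painting.
(b) Not entailed — Bea wrote the book, not the rope; the rope belongs to the wrapping event.
(c) Entailed — 'Nadia closed the jar' is causative; it entails the inchoative 'the jar closed'.
(d) Not entailed — the narrative doesn't order the painting relative to the closing.
(e) Entailed — dropping 'with a crowbar', 'near the window' leaves a sub-description the original still satisfies.
(f) Not entailed — 'was wrapping' is progressive on an accomplishment; it does not entail the completed 'wrapped'.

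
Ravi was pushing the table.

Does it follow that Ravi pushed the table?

'push' is atelic; if Ravi was pushing the table, then Ravi pushed the table (for some time).

yes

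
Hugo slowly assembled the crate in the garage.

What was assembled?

'the crate' marks the patient of the assembling event.

the crate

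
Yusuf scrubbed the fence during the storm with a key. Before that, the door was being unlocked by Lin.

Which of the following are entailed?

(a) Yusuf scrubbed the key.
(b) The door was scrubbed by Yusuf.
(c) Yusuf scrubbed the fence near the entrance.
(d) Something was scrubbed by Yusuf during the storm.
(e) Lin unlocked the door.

(a) Not entailed — the key is the instrument, not what was scrubbed.
(b) Not entailed — Yusuf scrubbed the fence, not the door; the door belongs to the unlocking event.
(c) Not entailed — 'near the entrance' adds information not in the original event.
(d) Entailed — dropping 'with a key' and generalizing the patient leaves a sub-description the original still satisfies.
(e) Not entailed — 'was unlocking' is progressive on an accomplishment; it does not entail the completed 'unlocked'.

(d)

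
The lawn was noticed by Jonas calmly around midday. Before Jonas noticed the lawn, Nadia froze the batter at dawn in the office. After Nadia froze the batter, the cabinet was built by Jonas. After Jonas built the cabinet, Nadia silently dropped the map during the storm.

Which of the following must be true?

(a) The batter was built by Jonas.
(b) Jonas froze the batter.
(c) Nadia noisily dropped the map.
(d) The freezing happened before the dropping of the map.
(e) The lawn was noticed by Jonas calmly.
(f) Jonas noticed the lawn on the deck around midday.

(a) Not entailed — Jonas built the cabinet, not the batter; the batter belongs to the freezing event.
(b) Not entailed — the passage has Nadia freezing the batter, not Jonas.
(c) Not entailed — 'noisily' adds a manner not in (and inconsistent with) the original.
(d) Entailed — the narrative places the freezing before the dropping.
(e) Entailed — dropping 'around midday' leaves a sub-description the original still satisfies.
(f) Not entailed — 'on the deck' adds information not in the original event.

(d), (e)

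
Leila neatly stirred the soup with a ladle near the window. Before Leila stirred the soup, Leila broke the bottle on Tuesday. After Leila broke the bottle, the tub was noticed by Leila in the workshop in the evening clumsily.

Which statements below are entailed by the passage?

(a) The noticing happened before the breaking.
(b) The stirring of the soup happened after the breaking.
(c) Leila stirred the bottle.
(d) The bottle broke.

(b), (d)

(a) Not entailed — the narrative places the breaking before the noticing, not after.
(b) Entailed — the narrative places the breaking before the stirring.
(c) Not entailed — Leila stirred the soup, not the bottle; the bottle belongs to the breaking event.
(d) Entailed — 'Leila broke the bottle' is causative; it entails the inchoative 'the bottle broke'.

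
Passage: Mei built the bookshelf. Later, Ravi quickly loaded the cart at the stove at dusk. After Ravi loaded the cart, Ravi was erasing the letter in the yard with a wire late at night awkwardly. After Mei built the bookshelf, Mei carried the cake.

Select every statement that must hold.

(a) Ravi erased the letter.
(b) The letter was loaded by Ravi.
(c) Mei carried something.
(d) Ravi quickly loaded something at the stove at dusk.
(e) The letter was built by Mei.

(c), (d)

(a) Not entailed — 'was erasing' is progressive on an accomplishment; it does not entail the completed 'erased'.
(b) Not entailed — Ravi loaded the cart, not the letter; the letter belongs to the erasing event.
(c) Entailed — every conjunct here is already in the original carrying event.
(d) Entailed — this follows by dropping conjuncts from the loading event's description.
(e) Not entailed — Mei built the bookshelf, not the letter; the letter belongs to the erasing event.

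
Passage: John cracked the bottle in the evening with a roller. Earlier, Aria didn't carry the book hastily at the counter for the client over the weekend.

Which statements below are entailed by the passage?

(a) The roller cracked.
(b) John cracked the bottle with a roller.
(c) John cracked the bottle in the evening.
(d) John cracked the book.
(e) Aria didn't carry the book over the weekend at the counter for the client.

(b), (c)

(a) Not entailed — the bottle is what cracked, not the roller.
(b) Entailed — the original entails any weakening of itself; this just drops 'in the evening'.
(c) Entailed — the original entails any weakening of itself; this just drops 'with a roller'.
(d) Not entailed — John cracked the bottle, not the book; the book belongs to the carrying event.
(e) Not entailed — dropping 'hastily' under negation is not valid — the original leaves open that Aria carried the book some other way.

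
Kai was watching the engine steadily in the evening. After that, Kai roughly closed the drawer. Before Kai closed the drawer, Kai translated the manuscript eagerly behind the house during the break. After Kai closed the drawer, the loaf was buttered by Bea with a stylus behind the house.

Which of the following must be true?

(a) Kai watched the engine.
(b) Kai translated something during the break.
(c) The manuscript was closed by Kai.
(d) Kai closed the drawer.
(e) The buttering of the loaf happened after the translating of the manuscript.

(a) Entailed — 'watch' is an activity; 'was watching' entails that some watching happened, so 'watched' holds.
(b) Entailed — this follows by dropping conjuncts from the translating event's description.
(c) Not entailed — Kai closed the drawer, not the manuscript; the manuscript belongs to the translating event.
(d) Entailed — this follows by dropping conjuncts from the closing event's description.
(e) Entailed — the narrative places the translating before the buttering.

(a), (b), (d), (e)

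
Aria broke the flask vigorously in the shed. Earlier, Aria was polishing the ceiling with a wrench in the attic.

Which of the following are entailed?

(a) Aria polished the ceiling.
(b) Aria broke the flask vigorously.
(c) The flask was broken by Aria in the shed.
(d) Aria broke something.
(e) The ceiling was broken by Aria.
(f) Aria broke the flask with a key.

(a) Entailed — 'polish' is an activity; 'was polishing' entails that some polishing happened, so 'polished' holds.
(b) Entailed — dropping 'in the shed' leaves a sub-description the original still satisfies.
(c) Entailed — dropping 'vigorously' leaves a sub-description the original still satisfies.
(d) Entailed — every conjunct here is already in the original breaking event.
(e) Not entailed — Aria broke the flask, not the ceiling; the ceiling belongs to the polishing event.
(f) Not entailed — 'with a key' adds information not in the original event.

(a), (b), (c), (d)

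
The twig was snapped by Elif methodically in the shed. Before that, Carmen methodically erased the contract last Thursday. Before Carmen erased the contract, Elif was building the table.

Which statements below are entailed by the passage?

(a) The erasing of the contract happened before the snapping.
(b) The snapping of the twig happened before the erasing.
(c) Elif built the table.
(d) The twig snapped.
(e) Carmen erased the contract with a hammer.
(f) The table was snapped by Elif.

(a), (d)

(a) Entailed — the narrative places the erasing before the snapping.
(b) Not entailed — the narrative places the erasing before the snapping, not after.
(c) Not entailed — 'was building' is progressive on an accomplishment; it does not entail the completed 'built'.
(d) Entailed — 'Elif snapped the twig' is causative; it entails the inchoative 'the twig snapped'.
(e) Not entailed — 'with a hammer' adds information not in the original event.
(f) Not entailed — Elif snapped the twig, not the table; the table belongs to the building event.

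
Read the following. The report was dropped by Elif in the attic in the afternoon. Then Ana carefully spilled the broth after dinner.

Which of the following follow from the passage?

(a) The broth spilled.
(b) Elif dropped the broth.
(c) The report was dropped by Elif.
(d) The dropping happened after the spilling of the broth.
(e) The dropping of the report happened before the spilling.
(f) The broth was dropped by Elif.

(a), (c), (e)

(a) Entailed — 'Ana spilled the broth' is causative; it entails the inchoative 'the broth spilled'.
(b) Not entailed — Elif dropped the report, not the broth; the broth belongs to the spilling event.
(c) Entailed — dropping 'in the attic', 'in the afternoon' leaves a sub-description the original still satisfies.
(d) Not entailed — the narrative places the dropping before the spilling, not after.
(e) Entailed — the narrative places the dropping before the spilling.
(f) Not entailed — Elif dropped the report, not the broth; the broth belongs to the spilling event.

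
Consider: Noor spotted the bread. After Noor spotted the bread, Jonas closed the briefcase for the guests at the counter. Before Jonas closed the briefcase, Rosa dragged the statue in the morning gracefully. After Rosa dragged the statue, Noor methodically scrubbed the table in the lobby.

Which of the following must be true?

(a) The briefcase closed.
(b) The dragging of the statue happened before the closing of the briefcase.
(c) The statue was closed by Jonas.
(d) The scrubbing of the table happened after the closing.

(a) Entailed — 'Jonas closed the briefcase' is causative; it entails the inchoative 'the briefcase closed'.
(b) Entailed — the narrative places the dragging before the closing.
(c) Not entailed — Jonas closed the briefcase, not the statue; the statue belongs to the dragging event.
(d) Not entailed — the narrative doesn't order the closing relative to the scrubbing.

(a), (b)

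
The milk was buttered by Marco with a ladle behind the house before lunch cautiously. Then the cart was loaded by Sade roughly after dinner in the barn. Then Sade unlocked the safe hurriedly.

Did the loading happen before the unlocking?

The narrative orders the loading before the unlocking.

yes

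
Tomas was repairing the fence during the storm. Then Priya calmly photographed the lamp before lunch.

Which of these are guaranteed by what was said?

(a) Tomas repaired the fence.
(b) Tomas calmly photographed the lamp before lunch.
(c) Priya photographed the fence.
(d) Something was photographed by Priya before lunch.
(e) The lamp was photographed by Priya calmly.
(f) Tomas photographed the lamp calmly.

(d), (e)

(a) Not entailed — 'was repairing' is progressive on an accomplishment; it does not entail the completed 'repaired'.
(b) Not entailed — the passage has Priya photographing the lamp, not Tomas.
(c) Not entailed — Priya photographed the lamp, not the fence; the fence belongs to the repairing event.
(d) Entailed — the original entails any weakening of itself; this just drops 'calmly' and generalizes the patient.
(e) Entailed — dropping 'before lunch' leaves a sub-description the original still satisfies.
(f) Not entailed — the passage has Priya photographing the lamp, not Tomas.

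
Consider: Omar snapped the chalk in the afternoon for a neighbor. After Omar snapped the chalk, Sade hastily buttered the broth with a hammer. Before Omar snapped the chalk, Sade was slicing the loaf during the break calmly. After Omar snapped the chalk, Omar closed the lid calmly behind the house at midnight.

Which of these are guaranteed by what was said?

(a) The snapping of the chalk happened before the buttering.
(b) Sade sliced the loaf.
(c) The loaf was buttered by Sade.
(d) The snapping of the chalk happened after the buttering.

(a) Entailed — the narrative places the snapping before the buttering.
(b) Not entailed — 'was slicing' is progressive on an accomplishment; it does not entail the completed 'sliced'.
(c) Not entailed — Sade buttered the broth, not the loaf; the loaf belongs to the slicing event.
(d) Not entailed — the narrative places the snapping before the buttering, not after.

(a)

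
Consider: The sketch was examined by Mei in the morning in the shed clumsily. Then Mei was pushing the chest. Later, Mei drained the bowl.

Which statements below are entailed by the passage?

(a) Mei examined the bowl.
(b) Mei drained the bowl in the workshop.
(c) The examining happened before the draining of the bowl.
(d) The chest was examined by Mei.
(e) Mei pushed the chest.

(a) Not entailed — Mei examined the sketch, not the bowl; the bowl belongs to the draining event.
(b) Not entailed — 'in the workshop' adds information not in the original event.
(c) Entailed — the narrative places the examining before the draining.
(d) Not entailed — Mei examined the sketch, not the chest; the chest belongs to the pushing event.
(e) Entailed — 'push' is an activity; 'was pushing' entails that some pushing happened, so 'pushed' holds.

(c), (e)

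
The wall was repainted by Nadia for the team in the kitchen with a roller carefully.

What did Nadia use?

'with a roller' marks the instrument of the repainting event.

a roller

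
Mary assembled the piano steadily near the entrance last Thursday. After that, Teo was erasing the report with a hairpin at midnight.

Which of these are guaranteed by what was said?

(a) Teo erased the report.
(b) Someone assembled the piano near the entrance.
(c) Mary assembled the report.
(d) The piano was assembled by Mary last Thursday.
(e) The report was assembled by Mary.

(b), (d)

(a) Not entailed — 'was erasing' is progressive on an accomplishment; it does not entail the completed 'erased'.
(b) Entailed — every conjunct here is already in the original assembling event.
(c) Not entailed — Mary assembled the piano, not the report; the report belongs to the erasing event.
(d) Entailed — the original entails any weakening of itself; this just drops 'steadily', 'near the entrance'.
(e) Not entailed — Mary assembled the piano, not the report; the report belongs to the erasing event.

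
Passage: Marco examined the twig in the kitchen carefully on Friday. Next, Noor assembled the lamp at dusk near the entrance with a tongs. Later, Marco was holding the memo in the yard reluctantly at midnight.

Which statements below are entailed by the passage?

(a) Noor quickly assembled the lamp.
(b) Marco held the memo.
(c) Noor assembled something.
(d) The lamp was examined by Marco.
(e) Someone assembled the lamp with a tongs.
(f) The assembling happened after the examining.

(a) Not entailed — 'quickly' adds information not in the original event.
(b) Entailed — 'hold' is an activity; 'was holding' entails that some holding happened, so 'held' holds.
(c) Entailed — this follows by dropping conjuncts from the assembling event's description.
(d) Not entailed — Marco examined the twig, not the lamp; the lamp belongs to the assembling event.
(e) Entailed — the original entails any weakening of itself; this just drops 'at dusk', 'near the entrance' and generalizes the agent.
(f) Entailed — the narrative places the examining before the assembling.

(b), (c), (e), (f)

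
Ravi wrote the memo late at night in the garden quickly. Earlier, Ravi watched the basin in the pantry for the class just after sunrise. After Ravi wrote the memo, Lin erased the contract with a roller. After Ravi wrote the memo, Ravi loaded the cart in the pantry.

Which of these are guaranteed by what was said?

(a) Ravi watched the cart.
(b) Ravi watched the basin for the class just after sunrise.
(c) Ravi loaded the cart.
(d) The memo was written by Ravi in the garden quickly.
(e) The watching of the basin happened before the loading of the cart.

(a) Not entailed — Ravi watched the basin, not the cart; the cart belongs to the loading event.
(b) Entailed — dropping 'in the pantry' leaves a sub-description the original still satisfies.
(c) Entailed — every conjunct here is already in the original loading event.
(d) Entailed — this follows by dropping conjuncts from the writing event's description.
(e) Entailed — the narrative places the watching before the loading.

(b), (c), (d), (e)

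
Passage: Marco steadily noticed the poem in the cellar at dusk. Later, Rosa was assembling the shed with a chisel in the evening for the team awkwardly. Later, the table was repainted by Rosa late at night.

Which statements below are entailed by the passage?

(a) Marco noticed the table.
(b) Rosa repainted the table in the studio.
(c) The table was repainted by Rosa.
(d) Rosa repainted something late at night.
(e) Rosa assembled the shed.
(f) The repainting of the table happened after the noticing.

(a) Not entailed — Marco noticed the poem, not the table; the table belongs to the repainting event.
(b) Not entailed — 'in the studio' adds information not in the original event.
(c) Entailed — the original entails any weakening of itself; this just drops 'late at night'.
(d) Entailed — every conjunct here is already in the original repainting event.
(e) Not entailed — 'was assembling' is progressive on an accomplishment; it does not entail the completed 'assembled'.
(f) Entailed — the narrative places the noticing before the repainting.

(c), (d), (f)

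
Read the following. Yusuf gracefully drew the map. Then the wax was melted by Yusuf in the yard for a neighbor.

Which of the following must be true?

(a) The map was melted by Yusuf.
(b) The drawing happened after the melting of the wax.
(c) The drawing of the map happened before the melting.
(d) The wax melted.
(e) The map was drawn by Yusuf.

(c), (d), (e)

(a) Not entailed — Yusuf melted the wax, not the map; the map belongs to the drawing event.
(b) Not entailed — the narrative places the drawing before the melting, not after.
(c) Entailed — the narrative places the drawing before the melting.
(d) Entailed — 'Yusuf melted the wax' is causative; it entails the inchoative 'the wax melted'.
(e) Entailed — the original entails any weakening of itself; this just drops 'gracefully'.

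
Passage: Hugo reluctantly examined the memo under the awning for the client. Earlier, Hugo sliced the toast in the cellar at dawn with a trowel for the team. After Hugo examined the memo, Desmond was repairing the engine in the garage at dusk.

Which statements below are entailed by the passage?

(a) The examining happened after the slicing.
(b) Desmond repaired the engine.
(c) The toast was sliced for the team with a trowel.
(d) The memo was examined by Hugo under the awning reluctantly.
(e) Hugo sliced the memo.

(a), (c), (d)

(a) Entailed — the narrative places the slicing before the examining.
(b) Not entailed — 'was repairing' is progressive on an accomplishment; it does not entail the completed 'repaired'.
(c) Entailed — dropping 'in the cellar', 'at dawn' and generalizing the agent leaves a sub-description the original still satisfies.
(d) Entailed — dropping 'for the client' leaves a sub-description the original still satisfies.
(e) Not entailed — Hugo sliced the toast, not the memo; the memo belongs to the examining event.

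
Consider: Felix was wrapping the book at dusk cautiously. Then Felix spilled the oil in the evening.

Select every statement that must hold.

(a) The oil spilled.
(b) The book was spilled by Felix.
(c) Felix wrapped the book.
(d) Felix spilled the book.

(a) Entailed — 'Felix spilled the oil' is causative; it entails the inchoative 'the oil spilled'.
(b) Not entailed — Felix spilled the oil, not the book; the book belongs to the wrapping event.
(c) Not entailed — 'was wrapping' is progressive on an accomplishment; it does not entail the completed 'wrapped'.
(d) Not entailed — Felix spilled the oil, not the book; the book belongs to the wrapping event.

(a)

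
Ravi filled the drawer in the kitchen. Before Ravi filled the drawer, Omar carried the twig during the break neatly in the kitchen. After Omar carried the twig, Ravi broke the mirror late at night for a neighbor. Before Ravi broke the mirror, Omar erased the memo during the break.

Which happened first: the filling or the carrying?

The connectives place the carrying before the filling.

the carrying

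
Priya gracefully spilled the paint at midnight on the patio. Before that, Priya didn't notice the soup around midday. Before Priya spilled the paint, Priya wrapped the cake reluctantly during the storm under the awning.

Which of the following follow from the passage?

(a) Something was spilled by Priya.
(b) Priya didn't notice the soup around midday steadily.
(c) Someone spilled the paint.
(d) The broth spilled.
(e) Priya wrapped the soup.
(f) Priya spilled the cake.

(a) Entailed — every conjunct here is already in the original spilling event.
(b) Entailed — under negation, adding a further restriction is entailed: if no such noticing event occurred, none occurred steadily either.
(c) Entailed — every conjunct here is already in the original spilling event.
(d) Not entailed — the paint is what spilled, not the broth.
(e) Not entailed — Priya wrapped the cake, not the soup; the soup belongs to the noticing event.
(f) Not entailed — Priya spilled the paint, not the cake; the cake belongs to the wrapping event.

(a), (b), (c)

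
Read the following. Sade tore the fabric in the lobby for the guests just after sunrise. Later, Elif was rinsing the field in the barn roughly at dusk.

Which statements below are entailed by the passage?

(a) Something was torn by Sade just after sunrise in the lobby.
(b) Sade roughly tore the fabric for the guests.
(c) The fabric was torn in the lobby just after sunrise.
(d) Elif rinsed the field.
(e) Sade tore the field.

(a), (c), (d)

(a) Entailed — dropping 'for the guests' and generalizing the patient leaves a sub-description the original still satisfies.
(b) Not entailed — 'roughly' adds information not in the original event.
(c) Entailed — the original entails any weakening of itself; this just drops 'for the guests' and generalizes the agent.
(d) Entailed — 'rinse' is an activity; 'was rinsing' entails that some rinsing happened, so 'rinsed' holds.
(e) Not entailed — Sade tore the fabric, not the field; the field belongs to the rinsing event.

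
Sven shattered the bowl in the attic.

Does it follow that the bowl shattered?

'Sven shattered the bowl' is the causative; it entails the inchoative 'the bowl shattered'.

yes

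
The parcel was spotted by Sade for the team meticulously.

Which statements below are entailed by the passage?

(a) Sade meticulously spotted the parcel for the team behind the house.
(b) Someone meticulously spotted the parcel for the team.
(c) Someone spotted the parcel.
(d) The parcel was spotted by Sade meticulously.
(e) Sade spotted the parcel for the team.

(b), (c), (d), (e)

(a) Not entailed — 'behind the house' adds information not in the original event.
(b) Entailed — the original entails any weakening of itself; this just generalizes the agent.
(c) Entailed — dropping 'for the team', 'meticulously' and generalizing the agent leaves a sub-description the original still satisfies.
(d) Entailed — every conjunct here is already in the original spotting event.
(e) Entailed — dropping 'meticulously' leaves a sub-description the original still satisfies.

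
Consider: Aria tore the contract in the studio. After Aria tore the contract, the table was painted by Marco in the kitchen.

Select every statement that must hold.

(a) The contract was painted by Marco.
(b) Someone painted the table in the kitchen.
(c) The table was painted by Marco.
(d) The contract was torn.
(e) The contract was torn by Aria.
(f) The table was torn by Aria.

(a) Not entailed — Marco painted the table, not the contract; the contract belongs to the tearing event.
(b) Entailed — generalizing the agent leaves a sub-description the original still satisfies.
(c) Entailed — every conjunct here is already in the original painting event.
(d) Entailed — every conjunct here is already in the original tearing event.
(e) Entailed — dropping 'in the studio' leaves a sub-description the original still satisfies.
(f) Not entailed — Aria tore the contract, not the table; the table belongs to the painting event.

(b), (c), (d), (e)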